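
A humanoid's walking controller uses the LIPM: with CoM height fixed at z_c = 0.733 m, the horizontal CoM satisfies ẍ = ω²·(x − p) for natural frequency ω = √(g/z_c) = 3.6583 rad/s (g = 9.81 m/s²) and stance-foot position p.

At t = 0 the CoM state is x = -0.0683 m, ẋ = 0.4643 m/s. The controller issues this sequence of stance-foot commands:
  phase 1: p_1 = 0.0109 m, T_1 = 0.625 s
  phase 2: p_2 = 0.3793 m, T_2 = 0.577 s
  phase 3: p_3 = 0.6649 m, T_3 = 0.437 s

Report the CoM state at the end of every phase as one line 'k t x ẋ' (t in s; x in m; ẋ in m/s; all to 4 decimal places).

1 0.6250 0.2352 0.8971
2 1.2020 0.7731 1.6133
3 1.6390 1.9896 5.0922

phase 1: p=0.0109, T=0.625, ωT=2.286437, cosh=4.970724, sinh=4.869096; start (x,ẋ)=(-0.068300, 0.464300) → end (x,ẋ)=(0.235189, 0.897148)
phase 2: p=0.3793, T=0.577, ωT=2.110839, cosh=4.188151, sinh=4.067015; start (x,ẋ)=(0.235189, 0.897148) → end (x,ẋ)=(0.773122, 1.613259)
phase 3: p=0.6649, T=0.437, ωT=1.598677, cosh=2.574324, sinh=2.372160; start (x,ẋ)=(0.773122, 1.613259) → end (x,ẋ)=(1.989587, 5.092207)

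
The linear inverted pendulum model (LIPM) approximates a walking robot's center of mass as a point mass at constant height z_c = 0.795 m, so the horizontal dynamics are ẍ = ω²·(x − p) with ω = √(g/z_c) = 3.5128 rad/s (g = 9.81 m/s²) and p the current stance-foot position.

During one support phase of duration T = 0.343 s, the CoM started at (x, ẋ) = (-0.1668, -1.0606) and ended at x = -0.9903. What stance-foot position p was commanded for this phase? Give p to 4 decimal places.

ωT = 3.5128·0.343 = 1.204890; cosh(ωT) = 1.818059, sinh(ωT) = 1.518334
x(T) = p + (x₀−p)·cosh(ωT) + (ẋ₀/ω)·sinh(ωT) ⇒ p·(1 − cosh) = x(T) − x₀·cosh − (ẋ₀/ω)·sinh
numerator   = -0.9903 − (-0.1668)·1.818059 − (-1.0606/3.5128)·1.518334 = -0.228626
denominator = 1 − 1.818059 = -0.818059
p = -0.228626 / -0.818059 = 0.2795

p = 0.2795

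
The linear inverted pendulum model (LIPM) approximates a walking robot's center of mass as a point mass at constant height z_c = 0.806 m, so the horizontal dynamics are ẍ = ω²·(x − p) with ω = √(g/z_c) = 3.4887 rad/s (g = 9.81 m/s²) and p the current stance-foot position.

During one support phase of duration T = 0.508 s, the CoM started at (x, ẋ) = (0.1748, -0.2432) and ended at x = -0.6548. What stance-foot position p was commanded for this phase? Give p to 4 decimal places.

p = 0.4858

ωT = 3.4887·0.508 = 1.772260; cosh(ωT) = 3.027041, sinh(ωT) = 2.857093
x(T) = p + (x₀−p)·cosh(ωT) + (ẋ₀/ω)·sinh(ωT) ⇒ p·(1 − cosh) = x(T) − x₀·cosh − (ẋ₀/ω)·sinh
numerator   = -0.6548 − (0.1748)·3.027041 − (-0.2432/3.4887)·2.857093 = -0.984757
denominator = 1 − 3.027041 = -2.027041
p = -0.984757 / -2.027041 = 0.4858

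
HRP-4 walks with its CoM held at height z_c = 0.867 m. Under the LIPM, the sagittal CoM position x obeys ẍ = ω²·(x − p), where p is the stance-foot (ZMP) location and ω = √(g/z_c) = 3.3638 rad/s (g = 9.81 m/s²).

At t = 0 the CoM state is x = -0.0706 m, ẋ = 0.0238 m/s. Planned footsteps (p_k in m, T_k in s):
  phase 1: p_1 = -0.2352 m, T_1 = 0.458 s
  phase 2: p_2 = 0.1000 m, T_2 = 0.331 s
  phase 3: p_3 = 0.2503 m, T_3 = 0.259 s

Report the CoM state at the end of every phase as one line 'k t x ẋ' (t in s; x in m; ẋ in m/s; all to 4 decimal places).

1 0.4580 0.1823 1.2909
2 0.7890 0.7601 2.5534
3 1.0480 1.7143 5.2755

phase 1: p=-0.2352, T=0.458, ωT=1.540620, cosh=2.440867, sinh=2.226618; start (x,ẋ)=(-0.070600, 0.023800) → end (x,ẋ)=(0.182321, 1.290930)
phase 2: p=0.1000, T=0.331, ωT=1.113418, cosh=1.686591, sinh=1.358156; start (x,ẋ)=(0.182321, 1.290930) → end (x,ẋ)=(0.760063, 2.553358)
phase 3: p=0.2503, T=0.259, ωT=0.871224, cosh=1.404137, sinh=0.985698; start (x,ẋ)=(0.760063, 2.553358) → end (x,ẋ)=(1.714290, 5.275480)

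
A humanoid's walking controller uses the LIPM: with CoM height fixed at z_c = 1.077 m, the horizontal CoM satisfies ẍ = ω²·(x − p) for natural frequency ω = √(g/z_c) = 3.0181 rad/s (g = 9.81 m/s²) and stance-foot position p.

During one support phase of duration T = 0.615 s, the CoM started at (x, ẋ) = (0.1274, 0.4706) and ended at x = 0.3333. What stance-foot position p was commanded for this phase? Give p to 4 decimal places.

p = 0.2507

ωT = 3.0181·0.615 = 1.856132; cosh(ωT) = 3.277605, sinh(ωT) = 3.121329
x(T) = p + (x₀−p)·cosh(ωT) + (ẋ₀/ω)·sinh(ωT) ⇒ p·(1 − cosh) = x(T) − x₀·cosh − (ẋ₀/ω)·sinh
numerator   = 0.3333 − (0.1274)·3.277605 − (0.4706/3.0181)·3.121329 = -0.570963
denominator = 1 − 3.277605 = -2.277605
p = -0.570963 / -2.277605 = 0.2507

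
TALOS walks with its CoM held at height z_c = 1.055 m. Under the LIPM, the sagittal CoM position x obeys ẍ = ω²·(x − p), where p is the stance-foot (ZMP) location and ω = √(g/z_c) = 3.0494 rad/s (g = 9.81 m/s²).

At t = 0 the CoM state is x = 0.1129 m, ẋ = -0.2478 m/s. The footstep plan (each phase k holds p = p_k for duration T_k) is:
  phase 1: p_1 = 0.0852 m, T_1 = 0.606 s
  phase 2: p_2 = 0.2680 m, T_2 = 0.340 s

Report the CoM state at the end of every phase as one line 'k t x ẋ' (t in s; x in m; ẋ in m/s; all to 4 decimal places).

phase 1: p=0.0852, T=0.606, ωT=1.847936, cosh=3.252135, sinh=3.094573; start (x,ẋ)=(0.112900, -0.247800) → end (x,ẋ)=(-0.076187, -0.544486)
phase 2: p=0.2680, T=0.340, ωT=1.036796, cosh=1.587378, sinh=1.232789; start (x,ẋ)=(-0.076187, -0.544486) → end (x,ẋ)=(-0.498475, -2.158194)

1 0.6060 -0.0762 -0.5445
2 0.9460 -0.4985 -2.1582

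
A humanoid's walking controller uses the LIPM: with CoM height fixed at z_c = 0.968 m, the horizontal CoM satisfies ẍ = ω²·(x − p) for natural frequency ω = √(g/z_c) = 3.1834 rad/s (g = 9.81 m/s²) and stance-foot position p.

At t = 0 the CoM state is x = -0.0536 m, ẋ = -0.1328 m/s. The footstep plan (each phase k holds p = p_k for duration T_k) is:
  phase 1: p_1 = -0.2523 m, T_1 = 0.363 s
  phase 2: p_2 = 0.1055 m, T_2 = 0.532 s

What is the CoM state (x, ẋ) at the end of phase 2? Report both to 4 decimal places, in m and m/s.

x = 0.4623, ẋ = 1.3011

phase 1: p=-0.2523, T=0.363, ωT=1.155574, cosh=1.745362, sinh=1.430485; start (x,ẋ)=(-0.053600, -0.132800) → end (x,ẋ)=(0.034829, 0.673057)
phase 2: p=0.1055, T=0.532, ωT=1.693569, cosh=2.811359, sinh=2.627497; start (x,ẋ)=(0.034829, 0.673057) → end (x,ẋ)=(0.462342, 1.301084)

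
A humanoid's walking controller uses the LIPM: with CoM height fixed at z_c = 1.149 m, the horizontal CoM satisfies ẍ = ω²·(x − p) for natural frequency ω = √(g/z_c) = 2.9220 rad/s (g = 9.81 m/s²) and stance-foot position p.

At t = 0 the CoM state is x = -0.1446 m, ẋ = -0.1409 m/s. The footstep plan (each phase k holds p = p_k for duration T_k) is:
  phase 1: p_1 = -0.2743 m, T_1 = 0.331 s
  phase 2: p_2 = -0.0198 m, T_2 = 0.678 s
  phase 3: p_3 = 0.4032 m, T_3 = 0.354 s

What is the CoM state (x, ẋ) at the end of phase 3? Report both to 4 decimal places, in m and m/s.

x = -0.6813, ẋ = -2.7027

phase 1: p=-0.2743, T=0.331, ωT=0.967182, cosh=1.505337, sinh=1.125184; start (x,ẋ)=(-0.144600, -0.140900) → end (x,ẋ)=(-0.133315, 0.214324)
phase 2: p=-0.0198, T=0.678, ωT=1.981116, cosh=3.694373, sinh=3.556458; start (x,ẋ)=(-0.133315, 0.214324) → end (x,ẋ)=(-0.178305, -0.387847)
phase 3: p=0.4032, T=0.354, ωT=1.034388, cosh=1.584414, sinh=1.228970; start (x,ẋ)=(-0.178305, -0.387847) → end (x,ẋ)=(-0.681270, -2.702723)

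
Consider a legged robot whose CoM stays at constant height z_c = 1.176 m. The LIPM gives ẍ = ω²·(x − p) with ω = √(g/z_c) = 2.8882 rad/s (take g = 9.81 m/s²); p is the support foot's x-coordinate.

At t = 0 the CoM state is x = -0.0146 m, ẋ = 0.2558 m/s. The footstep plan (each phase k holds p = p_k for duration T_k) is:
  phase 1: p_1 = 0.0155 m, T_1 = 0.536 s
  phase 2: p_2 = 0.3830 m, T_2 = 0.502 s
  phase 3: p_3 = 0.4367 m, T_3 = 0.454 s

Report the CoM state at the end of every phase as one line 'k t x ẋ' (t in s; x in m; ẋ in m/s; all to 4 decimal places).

phase 1: p=0.0155, T=0.536, ωT=1.548075, cosh=2.457534, sinh=2.244877; start (x,ẋ)=(-0.014600, 0.255800) → end (x,ẋ)=(0.140351, 0.433479)
phase 2: p=0.3830, T=0.502, ωT=1.449876, cosh=2.248593, sinh=2.013994; start (x,ẋ)=(0.140351, 0.433479) → end (x,ẋ)=(0.139654, -0.436728)
phase 3: p=0.4367, T=0.454, ωT=1.311243, cosh=1.990134, sinh=1.720649; start (x,ẋ)=(0.139654, -0.436728) → end (x,ẋ)=(-0.414643, -2.345342)

1 0.5360 0.1404 0.4335
2 1.0380 0.1397 -0.4367
3 1.4920 -0.4146 -2.3453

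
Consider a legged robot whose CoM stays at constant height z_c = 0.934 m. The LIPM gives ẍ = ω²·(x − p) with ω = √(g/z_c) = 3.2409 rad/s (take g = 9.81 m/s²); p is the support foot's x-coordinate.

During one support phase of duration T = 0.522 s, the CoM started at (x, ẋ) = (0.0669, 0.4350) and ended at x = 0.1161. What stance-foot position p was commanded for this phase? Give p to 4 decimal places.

ωT = 3.2409·0.522 = 1.691750; cosh(ωT) = 2.806584, sinh(ωT) = 2.622388
x(T) = p + (x₀−p)·cosh(ωT) + (ẋ₀/ω)·sinh(ωT) ⇒ p·(1 − cosh) = x(T) − x₀·cosh − (ẋ₀/ω)·sinh
numerator   = 0.1161 − (0.0669)·2.806584 − (0.4350/3.2409)·2.622388 = -0.423643
denominator = 1 − 2.806584 = -1.806584
p = -0.423643 / -1.806584 = 0.2345

p = 0.2345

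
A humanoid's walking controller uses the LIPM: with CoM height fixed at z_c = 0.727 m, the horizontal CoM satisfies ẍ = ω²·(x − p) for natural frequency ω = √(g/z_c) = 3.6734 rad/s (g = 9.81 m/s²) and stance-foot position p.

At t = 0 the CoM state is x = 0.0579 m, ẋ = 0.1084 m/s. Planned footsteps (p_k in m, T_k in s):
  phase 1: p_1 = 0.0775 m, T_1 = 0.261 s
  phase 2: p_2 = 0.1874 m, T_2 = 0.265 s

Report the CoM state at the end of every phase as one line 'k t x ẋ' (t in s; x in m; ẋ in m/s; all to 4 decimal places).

phase 1: p=0.0775, T=0.261, ωT=0.958757, cosh=1.495911, sinh=1.112542; start (x,ẋ)=(0.057900, 0.108400) → end (x,ẋ)=(0.081011, 0.082055)
phase 2: p=0.1874, T=0.265, ωT=0.973451, cosh=1.512420, sinh=1.134643; start (x,ẋ)=(0.081011, 0.082055) → end (x,ẋ)=(0.051840, -0.319329)

1 0.2610 0.0810 0.0821
2 0.5260 0.0518 -0.3193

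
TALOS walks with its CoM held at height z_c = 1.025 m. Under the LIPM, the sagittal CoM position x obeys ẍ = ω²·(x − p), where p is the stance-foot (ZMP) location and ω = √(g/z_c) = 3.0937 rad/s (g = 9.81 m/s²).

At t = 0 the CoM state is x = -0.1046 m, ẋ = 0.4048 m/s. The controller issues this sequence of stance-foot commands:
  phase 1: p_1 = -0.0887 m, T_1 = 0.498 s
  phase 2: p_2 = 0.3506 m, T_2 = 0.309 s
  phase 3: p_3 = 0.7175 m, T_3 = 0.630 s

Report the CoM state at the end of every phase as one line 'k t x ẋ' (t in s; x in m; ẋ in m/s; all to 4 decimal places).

1 0.4980 0.1638 0.8786
2 0.8070 0.3866 0.6712
3 1.4370 0.2783 -1.1173

phase 1: p=-0.0887, T=0.498, ωT=1.540663, cosh=2.440961, sinh=2.226721; start (x,ẋ)=(-0.104600, 0.404800) → end (x,ẋ)=(0.163848, 0.878569)
phase 2: p=0.3506, T=0.309, ωT=0.955953, cosh=1.492797, sinh=1.108352; start (x,ẋ)=(0.163848, 0.878569) → end (x,ẋ)=(0.386573, 0.671168)
phase 3: p=0.7175, T=0.630, ωT=1.949031, cosh=3.582146, sinh=3.439734; start (x,ẋ)=(0.386573, 0.671168) → end (x,ẋ)=(0.278312, -1.117335)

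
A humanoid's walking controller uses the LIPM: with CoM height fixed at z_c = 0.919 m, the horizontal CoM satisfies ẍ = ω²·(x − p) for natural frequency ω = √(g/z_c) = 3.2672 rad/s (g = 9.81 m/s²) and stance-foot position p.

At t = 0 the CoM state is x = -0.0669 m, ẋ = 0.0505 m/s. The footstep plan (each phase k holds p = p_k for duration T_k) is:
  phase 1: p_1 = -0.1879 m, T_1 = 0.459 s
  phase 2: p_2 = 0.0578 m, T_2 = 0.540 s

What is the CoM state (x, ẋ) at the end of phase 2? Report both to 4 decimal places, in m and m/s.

phase 1: p=-0.1879, T=0.459, ωT=1.499645, cosh=2.351653, sinh=2.128444; start (x,ẋ)=(-0.066900, 0.050500) → end (x,ẋ)=(0.129549, 0.960199)
phase 2: p=0.0578, T=0.540, ωT=1.764288, cosh=3.004362, sinh=2.833053; start (x,ẋ)=(0.129549, 0.960199) → end (x,ẋ)=(1.105966, 3.548901)

x = 1.1060, ẋ = 3.5489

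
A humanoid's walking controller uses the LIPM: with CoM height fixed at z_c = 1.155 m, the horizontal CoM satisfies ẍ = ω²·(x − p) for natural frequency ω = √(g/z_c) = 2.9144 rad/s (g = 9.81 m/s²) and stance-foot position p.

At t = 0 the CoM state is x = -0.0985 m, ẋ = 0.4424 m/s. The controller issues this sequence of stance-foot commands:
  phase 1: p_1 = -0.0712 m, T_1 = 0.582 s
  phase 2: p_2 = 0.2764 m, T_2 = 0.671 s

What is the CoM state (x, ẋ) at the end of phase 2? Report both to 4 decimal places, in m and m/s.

phase 1: p=-0.0712, T=0.582, ωT=1.696181, cosh=2.818232, sinh=2.634849; start (x,ẋ)=(-0.098500, 0.442400) → end (x,ẋ)=(0.251827, 1.037149)
phase 2: p=0.2764, T=0.671, ωT=1.955562, cosh=3.604689, sinh=3.463204; start (x,ẋ)=(0.251827, 1.037149) → end (x,ẋ)=(1.420274, 3.490580)

x = 1.4203, ẋ = 3.4906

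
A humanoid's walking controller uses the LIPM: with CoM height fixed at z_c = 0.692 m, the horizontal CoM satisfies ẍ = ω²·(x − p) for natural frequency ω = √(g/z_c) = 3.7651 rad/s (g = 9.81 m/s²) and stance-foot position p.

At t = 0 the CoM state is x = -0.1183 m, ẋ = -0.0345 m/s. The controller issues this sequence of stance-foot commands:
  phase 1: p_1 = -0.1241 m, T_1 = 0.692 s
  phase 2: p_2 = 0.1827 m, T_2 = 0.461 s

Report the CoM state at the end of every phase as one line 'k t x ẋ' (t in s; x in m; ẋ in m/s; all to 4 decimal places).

1 0.6920 -0.1463 -0.0878
2 1.1530 -0.8436 -3.6613

phase 1: p=-0.1241, T=0.692, ωT=2.605449, cosh=6.805587, sinh=6.731717; start (x,ẋ)=(-0.118300, -0.034500) → end (x,ẋ)=(-0.146311, -0.087788)
phase 2: p=0.1827, T=0.461, ωT=1.735711, cosh=2.924618, sinh=2.748343; start (x,ẋ)=(-0.146311, -0.087788) → end (x,ẋ)=(-0.843613, -3.661283)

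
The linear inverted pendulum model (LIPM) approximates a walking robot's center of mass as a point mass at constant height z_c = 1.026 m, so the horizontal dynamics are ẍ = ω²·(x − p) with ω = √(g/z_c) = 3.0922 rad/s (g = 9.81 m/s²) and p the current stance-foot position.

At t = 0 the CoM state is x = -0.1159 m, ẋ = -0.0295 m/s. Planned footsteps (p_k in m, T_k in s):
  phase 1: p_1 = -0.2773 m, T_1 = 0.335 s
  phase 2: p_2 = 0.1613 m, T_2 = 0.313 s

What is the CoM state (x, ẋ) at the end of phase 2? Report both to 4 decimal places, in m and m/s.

x = 0.0754, ẋ = 0.1784

phase 1: p=-0.2773, T=0.335, ωT=1.035887, cosh=1.586258, sinh=1.231346; start (x,ẋ)=(-0.115900, -0.029500) → end (x,ẋ)=(-0.033025, 0.567747)
phase 2: p=0.1613, T=0.313, ωT=0.967859, cosh=1.506099, sinh=1.126203; start (x,ẋ)=(-0.033025, 0.567747) → end (x,ẋ)=(0.075405, 0.178356)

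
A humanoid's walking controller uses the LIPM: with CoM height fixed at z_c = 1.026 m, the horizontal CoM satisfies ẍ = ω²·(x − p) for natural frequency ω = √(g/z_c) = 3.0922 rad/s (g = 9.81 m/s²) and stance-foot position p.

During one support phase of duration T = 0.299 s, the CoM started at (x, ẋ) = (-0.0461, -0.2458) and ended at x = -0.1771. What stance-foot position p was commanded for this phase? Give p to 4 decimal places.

ωT = 3.0922·0.299 = 0.924568; cosh(ωT) = 1.458741, sinh(ωT) = 1.062038
x(T) = p + (x₀−p)·cosh(ωT) + (ẋ₀/ω)·sinh(ωT) ⇒ p·(1 − cosh) = x(T) − x₀·cosh − (ẋ₀/ω)·sinh
numerator   = -0.1771 − (-0.0461)·1.458741 − (-0.2458/3.0922)·1.062038 = -0.025430
denominator = 1 − 1.458741 = -0.458741
p = -0.025430 / -0.458741 = 0.0554

p = 0.0554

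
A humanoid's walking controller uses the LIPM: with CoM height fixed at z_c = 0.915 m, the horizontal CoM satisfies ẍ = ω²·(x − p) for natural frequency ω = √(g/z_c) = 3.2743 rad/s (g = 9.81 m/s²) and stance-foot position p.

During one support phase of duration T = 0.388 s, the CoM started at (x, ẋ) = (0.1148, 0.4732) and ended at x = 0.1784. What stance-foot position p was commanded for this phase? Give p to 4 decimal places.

p = 0.3031

ωT = 3.2743·0.388 = 1.270428; cosh(ωT) = 1.921545, sinh(ωT) = 1.640834
x(T) = p + (x₀−p)·cosh(ωT) + (ẋ₀/ω)·sinh(ωT) ⇒ p·(1 − cosh) = x(T) − x₀·cosh − (ẋ₀/ω)·sinh
numerator   = 0.1784 − (0.1148)·1.921545 − (0.4732/3.2743)·1.640834 = -0.279326
denominator = 1 − 1.921545 = -0.921545
p = -0.279326 / -0.921545 = 0.3031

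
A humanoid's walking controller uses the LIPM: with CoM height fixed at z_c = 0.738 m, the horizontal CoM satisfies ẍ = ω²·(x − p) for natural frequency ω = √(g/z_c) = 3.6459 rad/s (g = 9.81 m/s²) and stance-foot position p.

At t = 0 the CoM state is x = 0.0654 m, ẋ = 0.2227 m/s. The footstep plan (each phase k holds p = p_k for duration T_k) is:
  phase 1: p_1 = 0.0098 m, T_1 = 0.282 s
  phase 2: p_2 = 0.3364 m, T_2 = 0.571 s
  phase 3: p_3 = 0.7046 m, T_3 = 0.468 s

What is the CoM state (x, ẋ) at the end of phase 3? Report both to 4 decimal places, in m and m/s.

x = -0.3548, ẋ = -3.5918

phase 1: p=0.0098, T=0.282, ωT=1.028144, cosh=1.576771, sinh=1.219101; start (x,ẋ)=(0.065400, 0.222700) → end (x,ẋ)=(0.171934, 0.598273)
phase 2: p=0.3364, T=0.571, ωT=2.081809, cosh=4.071833, sinh=3.947128; start (x,ẋ)=(0.171934, 0.598273) → end (x,ẋ)=(0.314425, 0.069264)
phase 3: p=0.7046, T=0.468, ωT=1.706281, cosh=2.844989, sinh=2.663449; start (x,ẋ)=(0.314425, 0.069264) → end (x,ẋ)=(-0.354844, -3.591805)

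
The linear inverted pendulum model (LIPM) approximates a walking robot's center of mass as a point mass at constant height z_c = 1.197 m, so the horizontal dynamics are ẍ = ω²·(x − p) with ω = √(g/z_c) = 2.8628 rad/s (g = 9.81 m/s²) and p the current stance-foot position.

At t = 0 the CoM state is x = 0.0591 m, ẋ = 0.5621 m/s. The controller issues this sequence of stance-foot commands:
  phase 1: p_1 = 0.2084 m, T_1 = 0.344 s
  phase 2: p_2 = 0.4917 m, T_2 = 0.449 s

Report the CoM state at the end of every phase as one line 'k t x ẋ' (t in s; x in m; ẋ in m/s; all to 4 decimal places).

1 0.3440 0.2068 0.3651
2 0.7930 0.1502 -0.6512

phase 1: p=0.2084, T=0.344, ωT=0.984803, cosh=1.525399, sinh=1.151886; start (x,ẋ)=(0.059100, 0.562100) → end (x,ẋ)=(0.206826, 0.365092)
phase 2: p=0.4917, T=0.449, ωT=1.285397, cosh=1.946322, sinh=1.669782; start (x,ẋ)=(0.206826, 0.365092) → end (x,ẋ)=(0.150191, -0.651180)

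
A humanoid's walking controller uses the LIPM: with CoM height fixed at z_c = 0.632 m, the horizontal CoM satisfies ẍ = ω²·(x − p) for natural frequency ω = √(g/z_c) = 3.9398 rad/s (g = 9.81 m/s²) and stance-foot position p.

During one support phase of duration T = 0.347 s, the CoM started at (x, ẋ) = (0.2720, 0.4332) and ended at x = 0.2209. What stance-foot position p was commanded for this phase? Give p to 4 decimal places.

p = 0.5041

ωT = 3.9398·0.347 = 1.367111; cosh(ωT) = 2.089419, sinh(ωT) = 1.834577
x(T) = p + (x₀−p)·cosh(ωT) + (ẋ₀/ω)·sinh(ωT) ⇒ p·(1 − cosh) = x(T) − x₀·cosh − (ẋ₀/ω)·sinh
numerator   = 0.2209 − (0.2720)·2.089419 − (0.4332/3.9398)·1.834577 = -0.549143
denominator = 1 − 2.089419 = -1.089419
p = -0.549143 / -1.089419 = 0.5041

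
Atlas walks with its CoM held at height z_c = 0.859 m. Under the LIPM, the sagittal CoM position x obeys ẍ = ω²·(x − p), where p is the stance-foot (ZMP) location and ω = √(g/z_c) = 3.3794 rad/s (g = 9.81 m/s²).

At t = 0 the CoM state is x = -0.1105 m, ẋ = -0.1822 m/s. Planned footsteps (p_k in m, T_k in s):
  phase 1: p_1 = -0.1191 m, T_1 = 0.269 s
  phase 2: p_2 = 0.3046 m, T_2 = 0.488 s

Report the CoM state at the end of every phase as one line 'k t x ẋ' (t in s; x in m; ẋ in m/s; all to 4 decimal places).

phase 1: p=-0.1191, T=0.269, ωT=0.909059, cosh=1.442444, sinh=1.039541; start (x,ẋ)=(-0.110500, -0.182200) → end (x,ẋ)=(-0.162742, -0.232601)
phase 2: p=0.3046, T=0.488, ωT=1.649147, cosh=2.697377, sinh=2.505164; start (x,ẋ)=(-0.162742, -0.232601) → end (x,ẋ)=(-1.128425, -4.583905)

1 0.2690 -0.1627 -0.2326
2 0.7570 -1.1284 -4.5839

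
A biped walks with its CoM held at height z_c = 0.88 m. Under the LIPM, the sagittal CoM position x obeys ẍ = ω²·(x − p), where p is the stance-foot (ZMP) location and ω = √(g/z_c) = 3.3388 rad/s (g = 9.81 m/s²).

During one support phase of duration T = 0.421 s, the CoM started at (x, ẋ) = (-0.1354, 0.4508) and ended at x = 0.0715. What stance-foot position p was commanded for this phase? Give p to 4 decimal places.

ωT = 3.3388·0.421 = 1.405635; cosh(ωT) = 2.161663, sinh(ωT) = 1.916452
x(T) = p + (x₀−p)·cosh(ωT) + (ẋ₀/ω)·sinh(ωT) ⇒ p·(1 − cosh) = x(T) − x₀·cosh − (ẋ₀/ω)·sinh
numerator   = 0.0715 − (-0.1354)·2.161663 − (0.4508/3.3388)·1.916452 = 0.105433
denominator = 1 − 2.161663 = -1.161663
p = 0.105433 / -1.161663 = -0.0908

p = -0.0908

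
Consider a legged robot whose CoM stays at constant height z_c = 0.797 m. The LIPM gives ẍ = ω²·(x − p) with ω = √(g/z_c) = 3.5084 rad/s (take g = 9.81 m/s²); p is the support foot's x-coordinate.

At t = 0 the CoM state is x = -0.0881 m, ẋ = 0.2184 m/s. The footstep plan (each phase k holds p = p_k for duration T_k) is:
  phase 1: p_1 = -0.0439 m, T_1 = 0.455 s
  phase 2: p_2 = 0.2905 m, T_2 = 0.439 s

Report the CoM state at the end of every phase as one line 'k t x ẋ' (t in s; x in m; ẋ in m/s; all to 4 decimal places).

1 0.4550 -0.0101 0.1941
2 0.8940 -0.3199 -1.8739

phase 1: p=-0.0439, T=0.455, ωT=1.596322, cosh=2.568745, sinh=2.366104; start (x,ẋ)=(-0.088100, 0.218400) → end (x,ẋ)=(-0.010147, 0.194099)
phase 2: p=0.2905, T=0.439, ωT=1.540188, cosh=2.439903, sinh=2.225562; start (x,ẋ)=(-0.010147, 0.194099) → end (x,ẋ)=(-0.319923, -1.873919)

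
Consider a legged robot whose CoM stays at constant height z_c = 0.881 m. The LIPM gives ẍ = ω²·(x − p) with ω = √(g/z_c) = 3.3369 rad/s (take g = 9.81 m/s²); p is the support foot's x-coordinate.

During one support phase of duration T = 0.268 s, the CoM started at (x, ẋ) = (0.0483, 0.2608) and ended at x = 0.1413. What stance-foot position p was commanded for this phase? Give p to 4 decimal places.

p = 0.0169

ωT = 3.3369·0.268 = 0.894289; cosh(ωT) = 1.427247, sinh(ωT) = 1.018349
x(T) = p + (x₀−p)·cosh(ωT) + (ẋ₀/ω)·sinh(ωT) ⇒ p·(1 − cosh) = x(T) − x₀·cosh − (ẋ₀/ω)·sinh
numerator   = 0.1413 − (0.0483)·1.427247 − (0.2608/3.3369)·1.018349 = -0.007227
denominator = 1 − 1.427247 = -0.427247
p = -0.007227 / -0.427247 = 0.0169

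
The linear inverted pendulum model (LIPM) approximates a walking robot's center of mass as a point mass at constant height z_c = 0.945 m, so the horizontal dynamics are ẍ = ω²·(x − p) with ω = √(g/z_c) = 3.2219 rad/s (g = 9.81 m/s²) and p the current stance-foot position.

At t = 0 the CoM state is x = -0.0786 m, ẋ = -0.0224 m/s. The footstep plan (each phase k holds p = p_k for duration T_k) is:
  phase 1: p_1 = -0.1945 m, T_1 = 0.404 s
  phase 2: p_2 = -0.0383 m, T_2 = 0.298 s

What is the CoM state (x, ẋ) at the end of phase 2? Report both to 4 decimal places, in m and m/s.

phase 1: p=-0.1945, T=0.404, ωT=1.301648, cosh=1.973715, sinh=1.701632; start (x,ẋ)=(-0.078600, -0.022400) → end (x,ẋ)=(0.022423, 0.591209)
phase 2: p=-0.0383, T=0.298, ωT=0.960126, cosh=1.497435, sinh=1.114591; start (x,ẋ)=(0.022423, 0.591209) → end (x,ẋ)=(0.257153, 1.103360)

x = 0.2572, ẋ = 1.1034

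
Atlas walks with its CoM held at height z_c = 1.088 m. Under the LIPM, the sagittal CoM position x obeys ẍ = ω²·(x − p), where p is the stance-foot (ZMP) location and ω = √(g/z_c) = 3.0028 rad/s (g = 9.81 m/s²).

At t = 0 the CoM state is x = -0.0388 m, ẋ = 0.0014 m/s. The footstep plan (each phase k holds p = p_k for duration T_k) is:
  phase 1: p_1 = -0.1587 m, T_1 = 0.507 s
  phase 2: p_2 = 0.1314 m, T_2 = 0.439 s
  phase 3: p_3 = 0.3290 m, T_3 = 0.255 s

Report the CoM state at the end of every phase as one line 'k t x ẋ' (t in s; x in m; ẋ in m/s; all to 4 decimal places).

1 0.5070 0.1302 0.7892
2 0.9460 0.5848 1.5736
3 1.2010 1.1052 2.7053

phase 1: p=-0.1587, T=0.507, ωT=1.522420, cosh=2.400742, sinh=2.182559; start (x,ẋ)=(-0.038800, 0.001400) → end (x,ẋ)=(0.130167, 0.789160)
phase 2: p=0.1314, T=0.439, ωT=1.318229, cosh=2.002204, sinh=1.734595; start (x,ẋ)=(0.130167, 0.789160) → end (x,ẋ)=(0.584796, 1.573635)
phase 3: p=0.3290, T=0.255, ωT=0.765714, cosh=1.307766, sinh=0.842764; start (x,ẋ)=(0.584796, 1.573635) → end (x,ẋ)=(1.105177, 2.705277)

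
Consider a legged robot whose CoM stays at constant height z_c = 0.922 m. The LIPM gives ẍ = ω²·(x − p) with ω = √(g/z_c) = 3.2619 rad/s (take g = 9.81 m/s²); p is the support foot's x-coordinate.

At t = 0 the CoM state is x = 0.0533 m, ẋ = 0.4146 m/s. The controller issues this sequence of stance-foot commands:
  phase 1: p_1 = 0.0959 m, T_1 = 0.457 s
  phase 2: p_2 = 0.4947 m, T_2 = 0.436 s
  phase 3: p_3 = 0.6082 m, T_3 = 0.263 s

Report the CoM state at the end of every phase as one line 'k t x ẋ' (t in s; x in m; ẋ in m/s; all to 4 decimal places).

phase 1: p=0.0959, T=0.457, ωT=1.490688, cosh=2.332684, sinh=2.107467; start (x,ẋ)=(0.053300, 0.414600) → end (x,ẋ)=(0.264395, 0.674284)
phase 2: p=0.4947, T=0.436, ωT=1.422188, cosh=2.193685, sinh=1.952499; start (x,ẋ)=(0.264395, 0.674284) → end (x,ẋ)=(0.393094, 0.012385)
phase 3: p=0.6082, T=0.263, ωT=0.857880, cosh=1.391108, sinh=0.967048; start (x,ẋ)=(0.393094, 0.012385) → end (x,ẋ)=(0.312636, -0.661305)

1 0.4570 0.2644 0.6743
2 0.8930 0.3931 0.0124
3 1.1560 0.3126 -0.6613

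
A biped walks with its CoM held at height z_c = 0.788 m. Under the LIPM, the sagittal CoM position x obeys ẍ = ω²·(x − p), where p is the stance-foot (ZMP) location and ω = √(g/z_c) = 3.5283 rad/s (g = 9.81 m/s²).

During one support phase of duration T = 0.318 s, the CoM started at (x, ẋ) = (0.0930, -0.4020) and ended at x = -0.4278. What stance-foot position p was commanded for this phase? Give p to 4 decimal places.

p = 0.6148

ωT = 3.5283·0.318 = 1.121999; cosh(ωT) = 1.698308, sinh(ωT) = 1.372680
x(T) = p + (x₀−p)·cosh(ωT) + (ẋ₀/ω)·sinh(ωT) ⇒ p·(1 − cosh) = x(T) − x₀·cosh − (ẋ₀/ω)·sinh
numerator   = -0.4278 − (0.0930)·1.698308 − (-0.4020/3.5283)·1.372680 = -0.429345
denominator = 1 − 1.698308 = -0.698308
p = -0.429345 / -0.698308 = 0.6148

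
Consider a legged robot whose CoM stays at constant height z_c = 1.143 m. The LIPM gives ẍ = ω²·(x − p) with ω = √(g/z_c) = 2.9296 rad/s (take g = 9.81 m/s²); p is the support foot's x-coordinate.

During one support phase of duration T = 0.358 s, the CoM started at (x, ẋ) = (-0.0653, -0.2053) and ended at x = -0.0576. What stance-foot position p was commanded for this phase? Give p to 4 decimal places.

p = -0.2238

ωT = 2.9296·0.358 = 1.048797; cosh(ωT) = 1.602287, sinh(ωT) = 1.251928
x(T) = p + (x₀−p)·cosh(ωT) + (ẋ₀/ω)·sinh(ωT) ⇒ p·(1 − cosh) = x(T) − x₀·cosh − (ẋ₀/ω)·sinh
numerator   = -0.0576 − (-0.0653)·1.602287 − (-0.2053/2.9296)·1.251928 = 0.134762
denominator = 1 − 1.602287 = -0.602287
p = 0.134762 / -0.602287 = -0.2238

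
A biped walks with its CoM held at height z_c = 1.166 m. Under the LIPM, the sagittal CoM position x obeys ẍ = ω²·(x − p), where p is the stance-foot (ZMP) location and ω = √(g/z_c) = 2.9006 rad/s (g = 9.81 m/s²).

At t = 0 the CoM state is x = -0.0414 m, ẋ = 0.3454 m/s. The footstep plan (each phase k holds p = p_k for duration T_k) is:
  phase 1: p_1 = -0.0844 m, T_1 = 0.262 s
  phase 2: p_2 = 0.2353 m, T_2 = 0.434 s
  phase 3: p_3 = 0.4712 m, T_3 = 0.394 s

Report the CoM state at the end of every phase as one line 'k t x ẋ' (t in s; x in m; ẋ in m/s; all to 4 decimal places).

1 0.2620 0.0711 0.5542
2 0.6960 0.2321 0.2835
3 1.0900 0.1959 -0.4870

phase 1: p=-0.0844, T=0.262, ωT=0.759957, cosh=1.302936, sinh=0.835249; start (x,ẋ)=(-0.041400, 0.345400) → end (x,ẋ)=(0.071087, 0.554211)
phase 2: p=0.2353, T=0.434, ωT=1.258860, cosh=1.902692, sinh=1.618714; start (x,ẋ)=(0.071087, 0.554211) → end (x,ẋ)=(0.232137, 0.283472)
phase 3: p=0.4712, T=0.394, ωT=1.142836, cosh=1.727281, sinh=1.408368; start (x,ẋ)=(0.232137, 0.283472) → end (x,ẋ)=(0.195908, -0.486965)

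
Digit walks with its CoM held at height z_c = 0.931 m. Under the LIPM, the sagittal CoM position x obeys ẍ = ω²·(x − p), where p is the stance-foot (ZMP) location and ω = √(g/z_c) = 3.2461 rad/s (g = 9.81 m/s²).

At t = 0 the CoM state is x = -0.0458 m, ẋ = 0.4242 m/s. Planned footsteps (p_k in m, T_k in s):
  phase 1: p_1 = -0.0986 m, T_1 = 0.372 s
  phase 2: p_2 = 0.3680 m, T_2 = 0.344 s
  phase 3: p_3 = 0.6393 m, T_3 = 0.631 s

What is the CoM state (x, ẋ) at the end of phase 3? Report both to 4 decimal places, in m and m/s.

x = 1.3028, ẋ = 2.3346

phase 1: p=-0.0986, T=0.372, ωT=1.207549, cosh=1.822102, sinh=1.523173; start (x,ẋ)=(-0.045800, 0.424200) → end (x,ẋ)=(0.196655, 1.033999)
phase 2: p=0.3680, T=0.344, ωT=1.116658, cosh=1.691001, sinh=1.363629; start (x,ẋ)=(0.196655, 1.033999) → end (x,ẋ)=(0.512620, 0.990039)
phase 3: p=0.6393, T=0.631, ωT=2.048289, cosh=3.941789, sinh=3.812834; start (x,ẋ)=(0.512620, 0.990039) → end (x,ẋ)=(1.302844, 2.334630)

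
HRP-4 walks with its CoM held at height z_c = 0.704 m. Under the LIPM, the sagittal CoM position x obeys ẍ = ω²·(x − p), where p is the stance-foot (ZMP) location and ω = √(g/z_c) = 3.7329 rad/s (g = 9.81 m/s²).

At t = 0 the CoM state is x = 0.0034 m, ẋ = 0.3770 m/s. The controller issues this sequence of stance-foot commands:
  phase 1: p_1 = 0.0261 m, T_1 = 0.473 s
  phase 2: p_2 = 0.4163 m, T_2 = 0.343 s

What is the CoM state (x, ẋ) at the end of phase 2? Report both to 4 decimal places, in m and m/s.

x = 0.4805, ẋ = 0.6664

phase 1: p=0.0261, T=0.473, ωT=1.765662, cosh=3.008256, sinh=2.837183; start (x,ẋ)=(0.003400, 0.377000) → end (x,ẋ)=(0.244351, 0.893699)
phase 2: p=0.4163, T=0.343, ωT=1.280385, cosh=1.937977, sinh=1.660047; start (x,ẋ)=(0.244351, 0.893699) → end (x,ẋ)=(0.480500, 0.666434)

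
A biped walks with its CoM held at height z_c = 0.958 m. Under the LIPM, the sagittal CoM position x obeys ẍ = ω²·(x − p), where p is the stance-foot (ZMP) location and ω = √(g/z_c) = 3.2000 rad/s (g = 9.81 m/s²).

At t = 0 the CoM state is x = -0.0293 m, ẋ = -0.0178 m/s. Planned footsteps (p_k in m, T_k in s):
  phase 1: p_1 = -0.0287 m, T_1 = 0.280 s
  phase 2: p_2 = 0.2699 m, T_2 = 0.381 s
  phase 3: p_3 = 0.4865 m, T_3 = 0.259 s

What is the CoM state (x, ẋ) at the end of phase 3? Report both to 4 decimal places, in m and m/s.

phase 1: p=-0.0287, T=0.280, ωT=0.896000, cosh=1.428992, sinh=1.020793; start (x,ẋ)=(-0.029300, -0.017800) → end (x,ẋ)=(-0.035236, -0.027396)
phase 2: p=0.2699, T=0.381, ωT=1.219200, cosh=1.839973, sinh=1.544506; start (x,ẋ)=(-0.035236, -0.027396) → end (x,ẋ)=(-0.304764, -1.558516)
phase 3: p=0.4865, T=0.259, ωT=0.828800, cosh=1.363571, sinh=0.926998; start (x,ẋ)=(-0.304764, -1.558516) → end (x,ẋ)=(-1.043926, -4.472347)

x = -1.0439, ẋ = -4.4723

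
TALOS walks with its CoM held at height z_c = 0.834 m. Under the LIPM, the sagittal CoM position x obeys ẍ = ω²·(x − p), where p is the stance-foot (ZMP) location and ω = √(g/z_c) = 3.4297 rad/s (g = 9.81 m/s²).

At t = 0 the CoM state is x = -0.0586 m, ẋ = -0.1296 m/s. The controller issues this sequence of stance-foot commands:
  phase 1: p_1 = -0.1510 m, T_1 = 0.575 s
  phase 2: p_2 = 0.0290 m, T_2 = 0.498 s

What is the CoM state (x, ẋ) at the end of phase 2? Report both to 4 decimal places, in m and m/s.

x = 0.6004, ẋ = 2.0603

phase 1: p=-0.1510, T=0.575, ωT=1.972077, cosh=3.662378, sinh=3.523211; start (x,ẋ)=(-0.058600, -0.129600) → end (x,ẋ)=(0.054270, 0.641876)
phase 2: p=0.0290, T=0.498, ωT=1.707991, cosh=2.849546, sinh=2.668317; start (x,ẋ)=(0.054270, 0.641876) → end (x,ẋ)=(0.600390, 2.060317)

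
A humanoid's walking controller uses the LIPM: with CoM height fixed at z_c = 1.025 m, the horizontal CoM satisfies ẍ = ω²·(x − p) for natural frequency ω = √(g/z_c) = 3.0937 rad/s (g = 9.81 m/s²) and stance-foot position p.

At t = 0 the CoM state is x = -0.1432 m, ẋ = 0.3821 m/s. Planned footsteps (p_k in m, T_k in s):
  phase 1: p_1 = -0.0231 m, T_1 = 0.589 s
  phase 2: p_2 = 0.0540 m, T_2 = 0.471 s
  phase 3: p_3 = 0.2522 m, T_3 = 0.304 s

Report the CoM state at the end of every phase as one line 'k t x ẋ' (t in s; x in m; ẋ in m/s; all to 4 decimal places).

1 0.5890 -0.0322 0.0935
2 1.0600 -0.0798 -0.3301
3 1.3640 -0.3536 -1.6020

phase 1: p=-0.0231, T=0.589, ωT=1.822189, cosh=3.173528, sinh=3.011857; start (x,ẋ)=(-0.143200, 0.382100) → end (x,ẋ)=(-0.032249, 0.093540)
phase 2: p=0.0540, T=0.471, ωT=1.457133, cosh=2.263267, sinh=2.030364; start (x,ẋ)=(-0.032249, 0.093540) → end (x,ẋ)=(-0.079816, -0.330055)
phase 3: p=0.2522, T=0.304, ωT=0.940485, cosh=1.475831, sinh=1.085392; start (x,ẋ)=(-0.079816, -0.330055) → end (x,ẋ)=(-0.353595, -1.601973)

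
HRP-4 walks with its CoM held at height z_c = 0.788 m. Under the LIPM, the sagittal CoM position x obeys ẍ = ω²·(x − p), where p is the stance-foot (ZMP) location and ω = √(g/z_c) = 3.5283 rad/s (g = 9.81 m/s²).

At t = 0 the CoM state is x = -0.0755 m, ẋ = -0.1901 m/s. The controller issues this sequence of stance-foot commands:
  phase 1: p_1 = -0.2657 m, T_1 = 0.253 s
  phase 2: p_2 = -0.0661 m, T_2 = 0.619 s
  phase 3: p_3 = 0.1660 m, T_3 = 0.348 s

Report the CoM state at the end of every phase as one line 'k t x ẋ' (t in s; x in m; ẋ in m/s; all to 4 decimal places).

phase 1: p=-0.2657, T=0.253, ωT=0.892660, cosh=1.425590, sinh=1.016025; start (x,ẋ)=(-0.075500, -0.190100) → end (x,ẋ)=(-0.049295, 0.410832)
phase 2: p=-0.0661, T=0.619, ωT=2.184018, cosh=4.497254, sinh=4.384666; start (x,ẋ)=(-0.049295, 0.410832) → end (x,ẋ)=(0.520024, 2.107600)
phase 3: p=0.1660, T=0.348, ωT=1.227848, cosh=1.853399, sinh=1.560477; start (x,ẋ)=(0.520024, 2.107600) → end (x,ẋ)=(1.754286, 5.855421)

1 0.2530 -0.0493 0.4108
2 0.8720 0.5200 2.1076
3 1.2200 1.7543 5.8554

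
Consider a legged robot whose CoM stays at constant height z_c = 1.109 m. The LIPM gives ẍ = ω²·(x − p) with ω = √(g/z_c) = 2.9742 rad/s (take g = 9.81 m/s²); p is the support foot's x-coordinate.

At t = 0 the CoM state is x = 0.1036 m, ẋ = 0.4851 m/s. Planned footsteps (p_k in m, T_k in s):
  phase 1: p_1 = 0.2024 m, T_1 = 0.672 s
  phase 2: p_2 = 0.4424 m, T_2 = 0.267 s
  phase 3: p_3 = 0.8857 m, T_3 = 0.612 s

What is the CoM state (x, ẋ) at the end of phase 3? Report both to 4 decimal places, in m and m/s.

x = 1.0728, ẋ = 0.8301

phase 1: p=0.2024, T=0.672, ωT=1.998662, cosh=3.757348, sinh=3.621831; start (x,ẋ)=(0.103600, 0.485100) → end (x,ẋ)=(0.421904, 0.758411)
phase 2: p=0.4424, T=0.267, ωT=0.794111, cosh=1.332228, sinh=0.880246; start (x,ẋ)=(0.421904, 0.758411) → end (x,ẋ)=(0.639555, 0.956718)
phase 3: p=0.8857, T=0.612, ωT=1.820210, cosh=3.167574, sinh=3.005583; start (x,ẋ)=(0.639555, 0.956718) → end (x,ẋ)=(1.072830, 0.830136)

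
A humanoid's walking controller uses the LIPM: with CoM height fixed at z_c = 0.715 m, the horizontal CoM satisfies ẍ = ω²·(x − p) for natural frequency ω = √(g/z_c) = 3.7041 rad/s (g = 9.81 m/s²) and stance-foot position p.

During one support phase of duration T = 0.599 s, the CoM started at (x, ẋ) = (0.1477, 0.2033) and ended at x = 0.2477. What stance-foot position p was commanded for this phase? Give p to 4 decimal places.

ωT = 3.7041·0.599 = 2.218756; cosh(ωT) = 4.652314, sinh(ωT) = 4.543569
x(T) = p + (x₀−p)·cosh(ωT) + (ẋ₀/ω)·sinh(ωT) ⇒ p·(1 − cosh) = x(T) − x₀·cosh − (ẋ₀/ω)·sinh
numerator   = 0.2477 − (0.1477)·4.652314 − (0.2033/3.7041)·4.543569 = -0.688821
denominator = 1 − 4.652314 = -3.652314
p = -0.688821 / -3.652314 = 0.1886

p = 0.1886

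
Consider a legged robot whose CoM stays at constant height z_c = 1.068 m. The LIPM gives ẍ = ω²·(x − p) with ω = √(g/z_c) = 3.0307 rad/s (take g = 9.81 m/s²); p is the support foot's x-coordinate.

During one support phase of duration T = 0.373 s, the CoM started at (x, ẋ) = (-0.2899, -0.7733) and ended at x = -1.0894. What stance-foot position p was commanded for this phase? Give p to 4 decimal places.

ωT = 3.0307·0.373 = 1.130451; cosh(ωT) = 1.709970, sinh(ωT) = 1.387083
x(T) = p + (x₀−p)·cosh(ωT) + (ẋ₀/ω)·sinh(ωT) ⇒ p·(1 − cosh) = x(T) − x₀·cosh − (ẋ₀/ω)·sinh
numerator   = -1.0894 − (-0.2899)·1.709970 − (-0.7733/3.0307)·1.387083 = -0.239758
denominator = 1 − 1.709970 = -0.709970
p = -0.239758 / -0.709970 = 0.3377

p = 0.3377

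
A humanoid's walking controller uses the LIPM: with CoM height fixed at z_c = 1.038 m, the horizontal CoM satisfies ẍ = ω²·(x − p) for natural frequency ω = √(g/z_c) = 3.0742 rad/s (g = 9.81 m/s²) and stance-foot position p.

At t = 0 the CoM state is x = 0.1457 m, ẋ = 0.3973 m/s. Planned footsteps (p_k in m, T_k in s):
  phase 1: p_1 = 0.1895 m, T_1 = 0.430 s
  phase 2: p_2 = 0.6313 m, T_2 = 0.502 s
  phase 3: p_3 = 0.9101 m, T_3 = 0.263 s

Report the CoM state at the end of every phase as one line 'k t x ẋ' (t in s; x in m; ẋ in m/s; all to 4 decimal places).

1 0.4300 0.3267 0.5635
2 0.9320 0.2952 -0.7127
3 1.1950 -0.1255 -2.6591

phase 1: p=0.1895, T=0.430, ωT=1.321906, cosh=2.008595, sinh=1.741968; start (x,ẋ)=(0.145700, 0.397300) → end (x,ẋ)=(0.326650, 0.563459)
phase 2: p=0.6313, T=0.502, ωT=1.543248, cosh=2.446727, sinh=2.233041; start (x,ẋ)=(0.326650, 0.563459) → end (x,ẋ)=(0.295191, -0.712735)
phase 3: p=0.9101, T=0.263, ωT=0.808515, cosh=1.345045, sinh=0.899526; start (x,ẋ)=(0.295191, -0.712735) → end (x,ẋ)=(-0.125531, -2.659084)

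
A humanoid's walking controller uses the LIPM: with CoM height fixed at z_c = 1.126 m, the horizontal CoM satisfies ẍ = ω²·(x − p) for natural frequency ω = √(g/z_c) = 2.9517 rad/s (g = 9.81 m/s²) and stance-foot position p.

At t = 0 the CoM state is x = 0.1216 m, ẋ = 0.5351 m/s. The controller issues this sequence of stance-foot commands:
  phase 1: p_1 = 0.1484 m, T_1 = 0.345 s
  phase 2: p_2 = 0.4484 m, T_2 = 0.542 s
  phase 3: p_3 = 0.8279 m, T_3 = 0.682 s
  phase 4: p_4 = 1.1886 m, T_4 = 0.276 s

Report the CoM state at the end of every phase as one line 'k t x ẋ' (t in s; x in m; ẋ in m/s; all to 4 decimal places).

1 0.3450 0.3247 0.7422
2 0.8870 0.7267 1.0452
3 1.5690 1.7442 2.8841
4 1.8450 2.8260 5.3841

phase 1: p=0.1484, T=0.345, ωT=1.018336, cosh=1.564890, sinh=1.203695; start (x,ẋ)=(0.121600, 0.535100) → end (x,ẋ)=(0.324673, 0.742154)
phase 2: p=0.4484, T=0.542, ωT=1.599821, cosh=2.577040, sinh=2.375108; start (x,ẋ)=(0.324673, 0.742154) → end (x,ẋ)=(0.726731, 1.045161)
phase 3: p=0.8279, T=0.682, ωT=2.013059, cosh=3.809882, sinh=3.676303; start (x,ẋ)=(0.726731, 1.045161) → end (x,ẋ)=(1.744191, 2.884118)
phase 4: p=1.1886, T=0.276, ωT=0.814669, cosh=1.350607, sinh=0.907821; start (x,ẋ)=(1.744191, 2.884118) → end (x,ẋ)=(2.826021, 5.384082)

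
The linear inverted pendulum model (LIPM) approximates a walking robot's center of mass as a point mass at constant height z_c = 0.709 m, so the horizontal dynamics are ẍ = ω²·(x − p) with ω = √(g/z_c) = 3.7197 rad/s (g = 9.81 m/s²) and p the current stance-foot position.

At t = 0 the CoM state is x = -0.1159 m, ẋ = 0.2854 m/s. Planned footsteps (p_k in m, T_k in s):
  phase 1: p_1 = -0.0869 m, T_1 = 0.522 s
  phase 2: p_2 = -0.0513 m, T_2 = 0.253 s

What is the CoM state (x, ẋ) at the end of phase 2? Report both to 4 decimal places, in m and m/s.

x = 0.3195, ẋ = 1.4528

phase 1: p=-0.0869, T=0.522, ωT=1.941683, cosh=3.556969, sinh=3.413506; start (x,ẋ)=(-0.115900, 0.285400) → end (x,ẋ)=(0.071855, 0.646939)
phase 2: p=-0.0513, T=0.253, ωT=0.941084, cosh=1.476481, sinh=1.086277; start (x,ẋ)=(0.071855, 0.646939) → end (x,ẋ)=(0.319464, 1.452816)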